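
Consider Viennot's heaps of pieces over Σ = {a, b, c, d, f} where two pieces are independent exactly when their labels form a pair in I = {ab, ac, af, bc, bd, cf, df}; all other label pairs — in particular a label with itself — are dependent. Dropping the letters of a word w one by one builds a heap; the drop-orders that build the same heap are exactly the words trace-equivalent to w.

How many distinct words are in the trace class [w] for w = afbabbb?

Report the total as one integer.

piece 0:a — minimal
piece 1:f — minimal
piece 2:b rests on {1:f}
piece 3:a rests on {0:a}
piece 4:b rests on {2:b}
piece 5:b rests on {4:b}
piece 6:b rests on {5:b}
minimal pieces: {0:a, 1:f}
ways to finish when only these pieces remain (= sum over removing one remaining piece with nothing left below it):
  1 left: {3}→1  {6}→1
  2 left: {0,3}→1  {3,6}→2  {5,6}→1
  3 left: {0,3,6}→3  {3,5,6}→3  {4,5,6}→1
  4 left: {0,3,5,6}→6  {2,4,5,6}→1  {3,4,5,6}→4
  5 left: {0,3,4,5,6}→10  {1,2,4,5,6}→1  {2,3,4,5,6}→5
  placing 0:a first → 6 extensions
  placing 1:f first → 15 extensions
total linear extensions = 21

21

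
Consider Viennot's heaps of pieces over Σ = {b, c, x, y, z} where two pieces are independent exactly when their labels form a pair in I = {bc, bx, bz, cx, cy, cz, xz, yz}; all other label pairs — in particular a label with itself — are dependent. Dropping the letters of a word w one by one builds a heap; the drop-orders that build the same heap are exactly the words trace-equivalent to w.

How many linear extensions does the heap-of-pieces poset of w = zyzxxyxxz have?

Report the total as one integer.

84

drop 0:z onto floor
drop 1:y onto floor
drop 2:z onto {0:z}
drop 3:x onto {1:y}
drop 4:x onto {3:x}
drop 5:y onto {4:x}
drop 6:x onto {5:y}
drop 7:x onto {6:x}
drop 8:z onto {2:z}
ground layer = {0:z, 1:y}
drop-orders for the pieces not yet dropped (sum over which currently-grounded one goes next):
  1 to go: {7} 1  {8} 1
  2 to go: {2,8} 1  {6,7} 1  {7,8} 2
  3 to go: {0,2,8} 1  {2,7,8} 3  {5,6,7} 1  {6,7,8} 3
  4 to go: {0,2,7,8} 4  {2,6,7,8} 6  {4,5,6,7} 1  {5,6,7,8} 4
  5 to go: {0,2,6,7,8} 10  {2,5,6,7,8} 10  {3,4,5,6,7} 1  {4,5,6,7,8} 5
  6 to go: {0,2,5,6,7,8} 20  {1,3,4,5,6,7} 1  {2,4,5,6,7,8} 15  {3,4,5,6,7,8} 6
  7 to go: {0,2,4,5,6,7,8} 35  {1,3,4,5,6,7,8} 7  {2,3,4,5,6,7,8} 21
  if 0:z drops first: 28 orders
  if 1:y drops first: 56 orders
heap linearizations: 84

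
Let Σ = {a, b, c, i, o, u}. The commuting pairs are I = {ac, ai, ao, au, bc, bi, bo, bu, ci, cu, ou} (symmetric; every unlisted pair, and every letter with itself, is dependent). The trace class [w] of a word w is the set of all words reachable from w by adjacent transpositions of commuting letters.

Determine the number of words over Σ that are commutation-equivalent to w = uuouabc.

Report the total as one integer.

#0=u has no predecessor
#1=u depends on [0:u]
#2=o has no predecessor
#3=u depends on [1:u]
#4=a has no predecessor
#5=b depends on [4:a]
#6=c depends on [2:o]
sources: [0:u, 2:o, 4:a]
N(rest) = Σ N(rest − s) over sources s of rest; N(one piece) = 1:
  size 1 → [3]=1  [5]=1  [6]=1
  size 2 → [1,3]=1  [2,6]=1  [3,5]=2  [3,6]=2  [4,5]=1  [5,6]=2
  size 3 → [0,1,3]=1  [1,3,5]=3  [1,3,6]=3  [2,3,6]=3  [2,5,6]=3  [3,4,5]=3  [3,5,6]=6  [4,5,6]=3
  size 4 → [0,1,3,5]=4  [0,1,3,6]=4  [1,2,3,6]=6  [1,3,4,5]=6  [1,3,5,6]=12  [2,3,5,6]=12  [2,4,5,6]=6  [3,4,5,6]=12
  size 5 → [0,1,2,3,6]=10  [0,1,3,4,5]=10  [0,1,3,5,6]=20  [1,2,3,5,6]=30  [1,3,4,5,6]=30  [2,3,4,5,6]=30
  first=0(u) contributes 90
  first=2(o) contributes 60
  first=4(a) contributes 60
|[w]| = 210

210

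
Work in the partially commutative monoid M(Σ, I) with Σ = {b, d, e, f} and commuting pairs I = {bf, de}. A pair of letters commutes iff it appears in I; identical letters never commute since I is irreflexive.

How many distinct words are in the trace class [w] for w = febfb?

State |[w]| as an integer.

3

piece 0:f — minimal
piece 1:e rests on {0:f}
piece 2:b rests on {1:e}
piece 3:f rests on {1:e}
piece 4:b rests on {2:b}
minimal pieces: {0:f}
ways to finish when only these pieces remain (= sum over removing one remaining piece with nothing left below it):
  1 left: {3}→1  {4}→1
  2 left: {2,4}→1  {3,4}→2
  3 left: {2,3,4}→3
  placing 0:f first → 3 extensions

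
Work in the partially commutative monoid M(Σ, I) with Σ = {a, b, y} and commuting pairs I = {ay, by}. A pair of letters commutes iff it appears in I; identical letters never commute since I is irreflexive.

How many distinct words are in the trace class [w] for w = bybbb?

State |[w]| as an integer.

piece 0:b — minimal
piece 1:y — minimal
piece 2:b rests on {0:b}
piece 3:b rests on {2:b}
piece 4:b rests on {3:b}
minimal pieces: {0:b, 1:y}
ways to finish when only these pieces remain (= sum over removing one remaining piece with nothing left below it):
  1 left: {1}→1  {4}→1
  2 left: {1,4}→2  {3,4}→1
  3 left: {1,3,4}→3  {2,3,4}→1
  placing 0:b first → 4 extensions
  placing 1:y first → 1 extensions
total linear extensions = 5

5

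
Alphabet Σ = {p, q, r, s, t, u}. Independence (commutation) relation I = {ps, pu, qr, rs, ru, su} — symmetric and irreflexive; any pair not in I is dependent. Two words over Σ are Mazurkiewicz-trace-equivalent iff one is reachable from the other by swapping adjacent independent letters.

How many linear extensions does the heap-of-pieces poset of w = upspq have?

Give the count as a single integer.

0(u) covers ∅
1(p) covers ∅
2(s) covers ∅
3(p) covers 1:p
4(q) covers 0:u, 2:s, 3:p
floor of heap: 0:u, 1:p, 2:s
completions by unplaced set U, small U first (add the entries for U minus each lowest piece of U):
  |U|=1: {4}:1
  |U|=2: {0,4}:1  {2,4}:1  {3,4}:1
  |U|=3: {0,2,4}:2  {0,3,4}:2  {1,3,4}:1  {2,3,4}:2
  start at 0(u): 3
  start at 1(p): 6
  start at 2(s): 3
sum over floor = 12

12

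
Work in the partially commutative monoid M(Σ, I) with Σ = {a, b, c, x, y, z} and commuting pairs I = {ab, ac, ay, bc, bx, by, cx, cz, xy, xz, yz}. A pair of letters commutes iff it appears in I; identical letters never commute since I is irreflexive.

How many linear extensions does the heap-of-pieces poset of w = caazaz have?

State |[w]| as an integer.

drop 0:c onto floor
drop 1:a onto floor
drop 2:a onto {1:a}
drop 3:z onto {2:a}
drop 4:a onto {3:z}
drop 5:z onto {4:a}
ground layer = {0:c, 1:a}
drop-orders for the pieces not yet dropped (sum over which currently-grounded one goes next):
  1 to go: {0} 1  {5} 1
  2 to go: {0,5} 2  {4,5} 1
  3 to go: {0,4,5} 3  {3,4,5} 1
  4 to go: {0,3,4,5} 4  {2,3,4,5} 1
  if 0:c drops first: 1 orders
  if 1:a drops first: 5 orders
heap linearizations: 6

6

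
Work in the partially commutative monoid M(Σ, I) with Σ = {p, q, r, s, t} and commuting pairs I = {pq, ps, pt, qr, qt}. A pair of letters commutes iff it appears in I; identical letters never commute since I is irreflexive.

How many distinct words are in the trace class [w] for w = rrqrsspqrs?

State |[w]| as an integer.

#0=r has no predecessor
#1=r depends on [0:r]
#2=q has no predecessor
#3=r depends on [1:r]
#4=s depends on [2:q, 3:r]
#5=s depends on [4:s]
#6=p depends on [3:r]
#7=q depends on [5:s]
#8=r depends on [5:s, 6:p]
#9=s depends on [7:q, 8:r]
sources: [0:r, 2:q]
N(rest) = Σ N(rest − s) over sources s of rest; N(one piece) = 1:
  size 1 → [9]=1
  size 2 → [7,9]=1  [8,9]=1
  size 3 → [6,8,9]=1  [7,8,9]=2
  size 4 → [5,7,8,9]=2  [6,7,8,9]=3
  size 5 → [4,5,7,8,9]=2  [5,6,7,8,9]=5
  size 6 → [2,4,5,7,8,9]=2  [4,5,6,7,8,9]=7
  size 7 → [2,4,5,6,7,8,9]=9  [3,4,5,6,7,8,9]=7
  size 8 → [1,3,4,5,6,7,8,9]=7  [2,3,4,5,6,7,8,9]=16
  first=0(r) contributes 23
  first=2(q) contributes 7
|[w]| = 30

30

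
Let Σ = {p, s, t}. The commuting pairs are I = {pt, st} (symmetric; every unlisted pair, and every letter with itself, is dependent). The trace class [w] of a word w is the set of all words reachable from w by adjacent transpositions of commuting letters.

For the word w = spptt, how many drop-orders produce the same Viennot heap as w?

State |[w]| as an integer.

10

piece 0:s — minimal
piece 1:p rests on {0:s}
piece 2:p rests on {1:p}
piece 3:t — minimal
piece 4:t rests on {3:t}
minimal pieces: {0:s, 3:t}
ways to finish when only these pieces remain (= sum over removing one remaining piece with nothing left below it):
  1 left: {2}→1  {4}→1
  2 left: {1,2}→1  {2,4}→2  {3,4}→1
  3 left: {0,1,2}→1  {1,2,4}→3  {2,3,4}→3
  placing 0:s first → 6 extensions
  placing 3:t first → 4 extensions
total linear extensions = 10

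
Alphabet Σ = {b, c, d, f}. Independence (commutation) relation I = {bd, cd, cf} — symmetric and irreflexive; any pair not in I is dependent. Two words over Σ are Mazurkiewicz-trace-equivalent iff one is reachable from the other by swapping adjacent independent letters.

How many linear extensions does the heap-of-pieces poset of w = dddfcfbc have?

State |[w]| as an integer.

drop 0:d onto floor
drop 1:d onto {0:d}
drop 2:d onto {1:d}
drop 3:f onto {2:d}
drop 4:c onto floor
drop 5:f onto {3:f}
drop 6:b onto {4:c, 5:f}
drop 7:c onto {6:b}
ground layer = {0:d, 4:c}
drop-orders for the pieces not yet dropped (sum over which currently-grounded one goes next):
  1 to go: {7} 1
  2 to go: {6,7} 1
  3 to go: {4,6,7} 1  {5,6,7} 1
  4 to go: {3,5,6,7} 1  {4,5,6,7} 2
  5 to go: {2,3,5,6,7} 1  {3,4,5,6,7} 3
  6 to go: {1,2,3,5,6,7} 1  {2,3,4,5,6,7} 4
  if 0:d drops first: 5 orders
  if 4:c drops first: 1 orders
heap linearizations: 6

6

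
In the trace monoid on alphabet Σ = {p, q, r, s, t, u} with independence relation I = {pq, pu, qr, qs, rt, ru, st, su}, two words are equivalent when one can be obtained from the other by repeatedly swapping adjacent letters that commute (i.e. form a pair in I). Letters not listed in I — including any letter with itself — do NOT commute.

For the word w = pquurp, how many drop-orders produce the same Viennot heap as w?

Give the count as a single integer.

0(p) covers ∅
1(q) covers ∅
2(u) covers 1:q
3(u) covers 2:u
4(r) covers 0:p
5(p) covers 4:r
floor of heap: 0:p, 1:q
completions by unplaced set U, small U first (add the entries for U minus each lowest piece of U):
  |U|=1: {3}:1  {5}:1
  |U|=2: {2,3}:1  {3,5}:2  {4,5}:1
  |U|=3: {0,4,5}:1  {1,2,3}:1  {2,3,5}:3  {3,4,5}:3
  |U|=4: {0,3,4,5}:4  {1,2,3,5}:4  {2,3,4,5}:6
  start at 0(p): 10
  start at 1(q): 10
sum over floor = 20

20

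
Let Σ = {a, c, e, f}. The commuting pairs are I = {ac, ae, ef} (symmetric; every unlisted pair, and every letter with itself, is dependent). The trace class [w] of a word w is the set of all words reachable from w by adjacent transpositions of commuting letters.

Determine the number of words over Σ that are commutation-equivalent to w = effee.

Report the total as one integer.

10

piece 0:e — minimal
piece 1:f — minimal
piece 2:f rests on {1:f}
piece 3:e rests on {0:e}
piece 4:e rests on {3:e}
minimal pieces: {0:e, 1:f}
ways to finish when only these pieces remain (= sum over removing one remaining piece with nothing left below it):
  1 left: {2}→1  {4}→1
  2 left: {1,2}→1  {2,4}→2  {3,4}→1
  3 left: {0,3,4}→1  {1,2,4}→3  {2,3,4}→3
  placing 0:e first → 6 extensions
  placing 1:f first → 4 extensions
total linear extensions = 10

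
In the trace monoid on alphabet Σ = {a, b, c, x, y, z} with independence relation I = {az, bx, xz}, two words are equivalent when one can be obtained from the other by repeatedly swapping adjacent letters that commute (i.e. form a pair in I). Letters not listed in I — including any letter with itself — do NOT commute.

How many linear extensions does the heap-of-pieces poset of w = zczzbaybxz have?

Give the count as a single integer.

piece 0:z — minimal
piece 1:c rests on {0:z}
piece 2:z rests on {1:c}
piece 3:z rests on {2:z}
piece 4:b rests on {3:z}
piece 5:a rests on {4:b}
piece 6:y rests on {5:a}
piece 7:b rests on {6:y}
piece 8:x rests on {6:y}
piece 9:z rests on {7:b}
minimal pieces: {0:z}
ways to finish when only these pieces remain (= sum over removing one remaining piece with nothing left below it):
  1 left: {8}→1  {9}→1
  2 left: {7,9}→1  {8,9}→2
  3 left: {7,8,9}→3
  4 left: {6,7,8,9}→3
  5 left: {5,6,7,8,9}→3
  6 left: {4,5,6,7,8,9}→3
  7 left: {3,4,5,6,7,8,9}→3
  8 left: {2,3,4,5,6,7,8,9}→3
  placing 0:z first → 3 extensions

3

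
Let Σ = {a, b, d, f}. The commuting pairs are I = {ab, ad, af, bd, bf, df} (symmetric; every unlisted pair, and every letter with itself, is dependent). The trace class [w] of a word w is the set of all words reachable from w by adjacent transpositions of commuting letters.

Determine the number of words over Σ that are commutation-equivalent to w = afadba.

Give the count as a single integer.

#0=a has no predecessor
#1=f has no predecessor
#2=a depends on [0:a]
#3=d has no predecessor
#4=b has no predecessor
#5=a depends on [2:a]
sources: [0:a, 1:f, 3:d, 4:b]
N(rest) = Σ N(rest − s) over sources s of rest; N(one piece) = 1:
  size 1 → [1]=1  [3]=1  [4]=1  [5]=1
  size 2 → [1,3]=2  [1,4]=2  [1,5]=2  [2,5]=1  [3,4]=2  [3,5]=2  [4,5]=2
  size 3 → [0,2,5]=1  [1,2,5]=3  [1,3,4]=6  [1,3,5]=6  [1,4,5]=6  [2,3,5]=3  [2,4,5]=3  [3,4,5]=6
  size 4 → [0,1,2,5]=4  [0,2,3,5]=4  [0,2,4,5]=4  [1,2,3,5]=12  [1,2,4,5]=12  [1,3,4,5]=24  [2,3,4,5]=12
  first=0(a) contributes 60
  first=1(f) contributes 20
  first=3(d) contributes 20
  first=4(b) contributes 20
|[w]| = 120

120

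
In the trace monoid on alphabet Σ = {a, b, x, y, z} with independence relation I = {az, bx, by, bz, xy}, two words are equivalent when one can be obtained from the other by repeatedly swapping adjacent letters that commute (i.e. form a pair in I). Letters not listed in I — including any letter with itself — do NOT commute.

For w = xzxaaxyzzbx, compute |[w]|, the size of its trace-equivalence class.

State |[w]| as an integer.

12

0(x) covers ∅
1(z) covers 0:x
2(x) covers 1:z
3(a) covers 2:x
4(a) covers 3:a
5(x) covers 4:a
6(y) covers 4:a
7(z) covers 5:x, 6:y
8(z) covers 7:z
9(b) covers 4:a
10(x) covers 8:z
floor of heap: 0:x
completions by unplaced set U, small U first (add the entries for U minus each lowest piece of U):
  |U|=1: {9}:1  {10}:1
  |U|=2: {8,10}:1  {9,10}:2
  |U|=3: {7,8,10}:1  {8,9,10}:3
  |U|=4: {5,7,8,10}:1  {6,7,8,10}:1  {7,8,9,10}:4
  |U|=5: {5,6,7,8,10}:2  {5,7,8,9,10}:5  {6,7,8,9,10}:5
  |U|=6: {5,6,7,8,9,10}:12
  |U|=7: {4,5,6,7,8,9,10}:12
  |U|=8: {3,4,5,6,7,8,9,10}:12
  |U|=9: {2,3,4,5,6,7,8,9,10}:12
  start at 0(x): 12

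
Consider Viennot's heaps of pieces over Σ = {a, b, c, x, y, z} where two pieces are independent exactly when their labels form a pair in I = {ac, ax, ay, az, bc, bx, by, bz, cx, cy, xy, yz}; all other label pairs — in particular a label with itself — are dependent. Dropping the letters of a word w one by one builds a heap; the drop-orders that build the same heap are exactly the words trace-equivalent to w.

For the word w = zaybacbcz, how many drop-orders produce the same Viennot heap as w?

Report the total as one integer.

piece 0:z — minimal
piece 1:a — minimal
piece 2:y — minimal
piece 3:b rests on {1:a}
piece 4:a rests on {3:b}
piece 5:c rests on {0:z}
piece 6:b rests on {4:a}
piece 7:c rests on {5:c}
piece 8:z rests on {7:c}
minimal pieces: {0:z, 1:a, 2:y}
ways to finish when only these pieces remain (= sum over removing one remaining piece with nothing left below it):
  1 left: {2}→1  {6}→1  {8}→1
  2 left: {2,6}→2  {2,8}→2  {4,6}→1  {6,8}→2  {7,8}→1
  3 left: {2,4,6}→3  {2,6,8}→6  {2,7,8}→3  {3,4,6}→1  {4,6,8}→3  {5,7,8}→1  {6,7,8}→3
  4 left: {0,5,7,8}→1  {1,3,4,6}→1  {2,3,4,6}→4  {2,4,6,8}→12  {2,5,7,8}→4  {2,6,7,8}→12  {3,4,6,8}→4  {4,6,7,8}→6  {5,6,7,8}→4
  5 left: {0,2,5,7,8}→5  {0,5,6,7,8}→5  {1,2,3,4,6}→5  {1,3,4,6,8}→5  {2,3,4,6,8}→20  {2,4,6,7,8}→30  {2,5,6,7,8}→20  {3,4,6,7,8}→10  {4,5,6,7,8}→10
  6 left: {0,2,5,6,7,8}→30  {0,4,5,6,7,8}→15  {1,2,3,4,6,8}→30  {1,3,4,6,7,8}→15  {2,3,4,6,7,8}→60  {2,4,5,6,7,8}→60  {3,4,5,6,7,8}→20
  7 left: {0,2,4,5,6,7,8}→105  {0,3,4,5,6,7,8}→35  {1,2,3,4,6,7,8}→105  {1,3,4,5,6,7,8}→35  {2,3,4,5,6,7,8}→140
  placing 0:z first → 280 extensions
  placing 1:a first → 280 extensions
  placing 2:y first → 70 extensions
total linear extensions = 630

630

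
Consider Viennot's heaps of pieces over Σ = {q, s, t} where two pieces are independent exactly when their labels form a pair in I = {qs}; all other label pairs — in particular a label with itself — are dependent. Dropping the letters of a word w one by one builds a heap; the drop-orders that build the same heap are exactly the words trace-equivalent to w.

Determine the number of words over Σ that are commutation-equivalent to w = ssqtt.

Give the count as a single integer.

3

piece 0:s — minimal
piece 1:s rests on {0:s}
piece 2:q — minimal
piece 3:t rests on {1:s, 2:q}
piece 4:t rests on {3:t}
minimal pieces: {0:s, 2:q}
ways to finish when only these pieces remain (= sum over removing one remaining piece with nothing left below it):
  1 left: {4}→1
  2 left: {3,4}→1
  3 left: {1,3,4}→1  {2,3,4}→1
  placing 0:s first → 2 extensions
  placing 2:q first → 1 extensions
total linear extensions = 3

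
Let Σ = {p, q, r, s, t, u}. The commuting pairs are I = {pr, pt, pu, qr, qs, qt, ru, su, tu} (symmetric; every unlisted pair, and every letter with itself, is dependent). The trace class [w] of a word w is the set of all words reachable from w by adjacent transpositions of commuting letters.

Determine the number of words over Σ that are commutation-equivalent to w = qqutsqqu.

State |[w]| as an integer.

drop 0:q onto floor
drop 1:q onto {0:q}
drop 2:u onto {1:q}
drop 3:t onto floor
drop 4:s onto {3:t}
drop 5:q onto {2:u}
drop 6:q onto {5:q}
drop 7:u onto {6:q}
ground layer = {0:q, 3:t}
drop-orders for the pieces not yet dropped (sum over which currently-grounded one goes next):
  1 to go: {4} 1  {7} 1
  2 to go: {3,4} 1  {4,7} 2  {6,7} 1
  3 to go: {3,4,7} 3  {4,6,7} 3  {5,6,7} 1
  4 to go: {2,5,6,7} 1  {3,4,6,7} 6  {4,5,6,7} 4
  5 to go: {1,2,5,6,7} 1  {2,4,5,6,7} 5  {3,4,5,6,7} 10
  6 to go: {0,1,2,5,6,7} 1  {1,2,4,5,6,7} 6  {2,3,4,5,6,7} 15
  if 0:q drops first: 21 orders
  if 3:t drops first: 7 orders
heap linearizations: 28

28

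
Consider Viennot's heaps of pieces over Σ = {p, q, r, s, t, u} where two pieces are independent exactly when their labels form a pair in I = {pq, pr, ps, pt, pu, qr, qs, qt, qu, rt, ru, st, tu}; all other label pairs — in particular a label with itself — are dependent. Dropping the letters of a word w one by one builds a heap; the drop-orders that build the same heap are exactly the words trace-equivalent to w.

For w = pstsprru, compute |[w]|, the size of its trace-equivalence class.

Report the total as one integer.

504

piece 0:p — minimal
piece 1:s — minimal
piece 2:t — minimal
piece 3:s rests on {1:s}
piece 4:p rests on {0:p}
piece 5:r rests on {3:s}
piece 6:r rests on {5:r}
piece 7:u rests on {3:s}
minimal pieces: {0:p, 1:s, 2:t}
ways to finish when only these pieces remain (= sum over removing one remaining piece with nothing left below it):
  1 left: {2}→1  {4}→1  {6}→1  {7}→1
  2 left: {0,4}→1  {2,4}→2  {2,6}→2  {2,7}→2  {4,6}→2  {4,7}→2  {5,6}→1  {6,7}→2
  3 left: {0,2,4}→3  {0,4,6}→3  {0,4,7}→3  {2,4,6}→6  {2,4,7}→6  {2,5,6}→3  {2,6,7}→6  {4,5,6}→3  {4,6,7}→6  {5,6,7}→3
  4 left: {0,2,4,6}→12  {0,2,4,7}→12  {0,4,5,6}→6  {0,4,6,7}→12  {2,4,5,6}→12  {2,4,6,7}→24  {2,5,6,7}→12  {3,5,6,7}→3  {4,5,6,7}→12
  5 left: {0,2,4,5,6}→30  {0,2,4,6,7}→60  {0,4,5,6,7}→30  {1,3,5,6,7}→3  {2,3,5,6,7}→15  {2,4,5,6,7}→60  {3,4,5,6,7}→15
  6 left: {0,2,4,5,6,7}→180  {0,3,4,5,6,7}→45  {1,2,3,5,6,7}→18  {1,3,4,5,6,7}→18  {2,3,4,5,6,7}→90
  placing 0:p first → 126 extensions
  placing 1:s first → 315 extensions
  placing 2:t first → 63 extensions
total linear extensions = 504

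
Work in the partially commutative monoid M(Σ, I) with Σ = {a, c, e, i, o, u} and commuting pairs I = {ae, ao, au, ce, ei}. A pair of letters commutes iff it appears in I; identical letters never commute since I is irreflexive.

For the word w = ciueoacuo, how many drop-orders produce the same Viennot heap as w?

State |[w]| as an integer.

drop 0:c onto floor
drop 1:i onto {0:c}
drop 2:u onto {1:i}
drop 3:e onto {2:u}
drop 4:o onto {3:e}
drop 5:a onto {1:i}
drop 6:c onto {4:o, 5:a}
drop 7:u onto {6:c}
drop 8:o onto {7:u}
ground layer = {0:c}
drop-orders for the pieces not yet dropped (sum over which currently-grounded one goes next):
  1 to go: {8} 1
  2 to go: {7,8} 1
  3 to go: {6,7,8} 1
  4 to go: {4,6,7,8} 1  {5,6,7,8} 1
  5 to go: {3,4,6,7,8} 1  {4,5,6,7,8} 2
  6 to go: {2,3,4,6,7,8} 1  {3,4,5,6,7,8} 3
  7 to go: {2,3,4,5,6,7,8} 4
  if 0:c drops first: 4 orders

4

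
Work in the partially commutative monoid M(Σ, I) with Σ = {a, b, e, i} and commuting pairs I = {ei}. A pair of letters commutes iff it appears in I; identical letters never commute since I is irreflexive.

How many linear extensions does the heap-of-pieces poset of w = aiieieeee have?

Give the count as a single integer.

piece 0:a — minimal
piece 1:i rests on {0:a}
piece 2:i rests on {1:i}
piece 3:e rests on {0:a}
piece 4:i rests on {2:i}
piece 5:e rests on {3:e}
piece 6:e rests on {5:e}
piece 7:e rests on {6:e}
piece 8:e rests on {7:e}
minimal pieces: {0:a}
ways to finish when only these pieces remain (= sum over removing one remaining piece with nothing left below it):
  1 left: {4}→1  {8}→1
  2 left: {2,4}→1  {4,8}→2  {7,8}→1
  3 left: {1,2,4}→1  {2,4,8}→3  {4,7,8}→3  {6,7,8}→1
  4 left: {1,2,4,8}→4  {2,4,7,8}→6  {4,6,7,8}→4  {5,6,7,8}→1
  5 left: {1,2,4,7,8}→10  {2,4,6,7,8}→10  {3,5,6,7,8}→1  {4,5,6,7,8}→5
  6 left: {1,2,4,6,7,8}→20  {2,4,5,6,7,8}→15  {3,4,5,6,7,8}→6
  7 left: {1,2,4,5,6,7,8}→35  {2,3,4,5,6,7,8}→21
  placing 0:a first → 56 extensions

56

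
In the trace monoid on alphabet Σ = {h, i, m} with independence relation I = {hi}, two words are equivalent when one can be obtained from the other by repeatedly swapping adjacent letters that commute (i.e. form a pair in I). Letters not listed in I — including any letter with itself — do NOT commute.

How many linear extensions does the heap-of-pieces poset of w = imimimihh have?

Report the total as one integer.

3

#0=i has no predecessor
#1=m depends on [0:i]
#2=i depends on [1:m]
#3=m depends on [2:i]
#4=i depends on [3:m]
#5=m depends on [4:i]
#6=i depends on [5:m]
#7=h depends on [5:m]
#8=h depends on [7:h]
sources: [0:i]
N(rest) = Σ N(rest − s) over sources s of rest; N(one piece) = 1:
  size 1 → [6]=1  [8]=1
  size 2 → [6,8]=2  [7,8]=1
  size 3 → [6,7,8]=3
  size 4 → [5,6,7,8]=3
  size 5 → [4,5,6,7,8]=3
  size 6 → [3,4,5,6,7,8]=3
  size 7 → [2,3,4,5,6,7,8]=3
  first=0(i) contributes 3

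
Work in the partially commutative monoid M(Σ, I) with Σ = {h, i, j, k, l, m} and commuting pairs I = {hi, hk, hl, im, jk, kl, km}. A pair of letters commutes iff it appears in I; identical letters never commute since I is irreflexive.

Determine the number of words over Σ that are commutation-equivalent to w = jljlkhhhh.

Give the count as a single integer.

piece 0:j — minimal
piece 1:l rests on {0:j}
piece 2:j rests on {1:l}
piece 3:l rests on {2:j}
piece 4:k — minimal
piece 5:h rests on {2:j}
piece 6:h rests on {5:h}
piece 7:h rests on {6:h}
piece 8:h rests on {7:h}
minimal pieces: {0:j, 4:k}
ways to finish when only these pieces remain (= sum over removing one remaining piece with nothing left below it):
  1 left: {3}→1  {4}→1  {8}→1
  2 left: {3,4}→2  {3,8}→2  {4,8}→2  {7,8}→1
  3 left: {3,4,8}→6  {3,7,8}→3  {4,7,8}→3  {6,7,8}→1
  4 left: {3,4,7,8}→12  {3,6,7,8}→4  {4,6,7,8}→4  {5,6,7,8}→1
  5 left: {3,4,6,7,8}→20  {3,5,6,7,8}→5  {4,5,6,7,8}→5
  6 left: {2,3,5,6,7,8}→5  {3,4,5,6,7,8}→30
  7 left: {1,2,3,5,6,7,8}→5  {2,3,4,5,6,7,8}→35
  placing 0:j first → 40 extensions
  placing 4:k first → 5 extensions
total linear extensions = 45

45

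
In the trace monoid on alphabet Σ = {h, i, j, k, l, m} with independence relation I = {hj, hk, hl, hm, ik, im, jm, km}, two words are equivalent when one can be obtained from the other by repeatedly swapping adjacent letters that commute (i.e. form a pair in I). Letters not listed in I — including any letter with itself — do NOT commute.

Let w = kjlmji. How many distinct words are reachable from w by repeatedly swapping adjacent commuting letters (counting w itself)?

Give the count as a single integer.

3

#0=k has no predecessor
#1=j depends on [0:k]
#2=l depends on [1:j]
#3=m depends on [2:l]
#4=j depends on [2:l]
#5=i depends on [4:j]
sources: [0:k]
N(rest) = Σ N(rest − s) over sources s of rest; N(one piece) = 1:
  size 1 → [3]=1  [5]=1
  size 2 → [3,5]=2  [4,5]=1
  size 3 → [3,4,5]=3
  size 4 → [2,3,4,5]=3
  first=0(k) contributes 3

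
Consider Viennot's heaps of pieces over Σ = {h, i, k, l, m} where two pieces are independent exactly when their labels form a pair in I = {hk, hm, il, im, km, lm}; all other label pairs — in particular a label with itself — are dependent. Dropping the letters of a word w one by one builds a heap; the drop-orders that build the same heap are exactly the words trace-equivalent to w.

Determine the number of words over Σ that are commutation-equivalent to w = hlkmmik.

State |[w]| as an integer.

#0=h has no predecessor
#1=l depends on [0:h]
#2=k depends on [1:l]
#3=m has no predecessor
#4=m depends on [3:m]
#5=i depends on [2:k]
#6=k depends on [5:i]
sources: [0:h, 3:m]
N(rest) = Σ N(rest − s) over sources s of rest; N(one piece) = 1:
  size 1 → [4]=1  [6]=1
  size 2 → [3,4]=1  [4,6]=2  [5,6]=1
  size 3 → [2,5,6]=1  [3,4,6]=3  [4,5,6]=3
  size 4 → [1,2,5,6]=1  [2,4,5,6]=4  [3,4,5,6]=6
  size 5 → [0,1,2,5,6]=1  [1,2,4,5,6]=5  [2,3,4,5,6]=10
  first=0(h) contributes 15
  first=3(m) contributes 6
|[w]| = 21

21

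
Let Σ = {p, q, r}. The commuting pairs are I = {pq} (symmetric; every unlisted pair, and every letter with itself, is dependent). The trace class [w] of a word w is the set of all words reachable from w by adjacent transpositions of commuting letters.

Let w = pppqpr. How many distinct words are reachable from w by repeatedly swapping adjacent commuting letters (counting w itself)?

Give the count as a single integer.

5

0(p) covers ∅
1(p) covers 0:p
2(p) covers 1:p
3(q) covers ∅
4(p) covers 2:p
5(r) covers 3:q, 4:p
floor of heap: 0:p, 3:q
completions by unplaced set U, small U first (add the entries for U minus each lowest piece of U):
  |U|=1: {5}:1
  |U|=2: {3,5}:1  {4,5}:1
  |U|=3: {2,4,5}:1  {3,4,5}:2
  |U|=4: {1,2,4,5}:1  {2,3,4,5}:3
  start at 0(p): 4
  start at 3(q): 1
sum over floor = 5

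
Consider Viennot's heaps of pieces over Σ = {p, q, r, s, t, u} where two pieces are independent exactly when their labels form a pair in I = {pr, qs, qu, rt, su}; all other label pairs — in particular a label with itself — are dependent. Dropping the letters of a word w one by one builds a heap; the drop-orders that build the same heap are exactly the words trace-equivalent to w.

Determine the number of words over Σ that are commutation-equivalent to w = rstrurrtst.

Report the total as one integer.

6

drop 0:r onto floor
drop 1:s onto {0:r}
drop 2:t onto {1:s}
drop 3:r onto {1:s}
drop 4:u onto {2:t, 3:r}
drop 5:r onto {4:u}
drop 6:r onto {5:r}
drop 7:t onto {4:u}
drop 8:s onto {6:r, 7:t}
drop 9:t onto {8:s}
ground layer = {0:r}
drop-orders for the pieces not yet dropped (sum over which currently-grounded one goes next):
  1 to go: {9} 1
  2 to go: {8,9} 1
  3 to go: {6,8,9} 1  {7,8,9} 1
  4 to go: {5,6,8,9} 1  {6,7,8,9} 2
  5 to go: {5,6,7,8,9} 3
  6 to go: {4,5,6,7,8,9} 3
  7 to go: {2,4,5,6,7,8,9} 3  {3,4,5,6,7,8,9} 3
  8 to go: {2,3,4,5,6,7,8,9} 6
  if 0:r drops first: 6 orders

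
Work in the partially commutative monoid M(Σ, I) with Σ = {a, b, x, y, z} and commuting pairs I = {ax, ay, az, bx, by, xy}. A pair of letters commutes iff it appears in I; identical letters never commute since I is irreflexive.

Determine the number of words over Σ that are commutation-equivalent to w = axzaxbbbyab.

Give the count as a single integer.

0(a) covers ∅
1(x) covers ∅
2(z) covers 1:x
3(a) covers 0:a
4(x) covers 2:z
5(b) covers 2:z, 3:a
6(b) covers 5:b
7(b) covers 6:b
8(y) covers 2:z
9(a) covers 7:b
10(b) covers 9:a
floor of heap: 0:a, 1:x
completions by unplaced set U, small U first (add the entries for U minus each lowest piece of U):
  |U|=1: {4}:1  {8}:1  {10}:1
  |U|=2: {4,8}:2  {4,10}:2  {8,10}:2  {9,10}:1
  |U|=3: {4,8,10}:6  {4,9,10}:3  {7,9,10}:1  {8,9,10}:3
  |U|=4: {4,7,9,10}:4  {4,8,9,10}:12  {6,7,9,10}:1  {7,8,9,10}:4
  |U|=5: {4,6,7,9,10}:5  {4,7,8,9,10}:20  {5,6,7,9,10}:1  {6,7,8,9,10}:5
  |U|=6: {3,5,6,7,9,10}:1  {4,5,6,7,9,10}:6  {4,6,7,8,9,10}:30  {5,6,7,8,9,10}:6
  |U|=7: {0,3,5,6,7,9,10}:1  {3,4,5,6,7,9,10}:7  {3,5,6,7,8,9,10}:7  {4,5,6,7,8,9,10}:42
  |U|=8: {0,3,4,5,6,7,9,10}:8  {0,3,5,6,7,8,9,10}:8  {2,4,5,6,7,8,9,10}:42  {3,4,5,6,7,8,9,10}:56
  |U|=9: {0,3,4,5,6,7,8,9,10}:72  {1,2,4,5,6,7,8,9,10}:42  {2,3,4,5,6,7,8,9,10}:98
  start at 0(a): 140
  start at 1(x): 170
sum over floor = 310

310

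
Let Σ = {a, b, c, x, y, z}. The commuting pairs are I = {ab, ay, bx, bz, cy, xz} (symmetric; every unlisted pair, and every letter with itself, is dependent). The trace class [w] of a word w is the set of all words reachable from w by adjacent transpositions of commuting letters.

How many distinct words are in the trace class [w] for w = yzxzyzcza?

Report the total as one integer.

3

0(y) covers ∅
1(z) covers 0:y
2(x) covers 0:y
3(z) covers 1:z
4(y) covers 2:x, 3:z
5(z) covers 4:y
6(c) covers 5:z
7(z) covers 6:c
8(a) covers 7:z
floor of heap: 0:y
completions by unplaced set U, small U first (add the entries for U minus each lowest piece of U):
  |U|=1: {8}:1
  |U|=2: {7,8}:1
  |U|=3: {6,7,8}:1
  |U|=4: {5,6,7,8}:1
  |U|=5: {4,5,6,7,8}:1
  |U|=6: {2,4,5,6,7,8}:1  {3,4,5,6,7,8}:1
  |U|=7: {1,3,4,5,6,7,8}:1  {2,3,4,5,6,7,8}:2
  start at 0(y): 3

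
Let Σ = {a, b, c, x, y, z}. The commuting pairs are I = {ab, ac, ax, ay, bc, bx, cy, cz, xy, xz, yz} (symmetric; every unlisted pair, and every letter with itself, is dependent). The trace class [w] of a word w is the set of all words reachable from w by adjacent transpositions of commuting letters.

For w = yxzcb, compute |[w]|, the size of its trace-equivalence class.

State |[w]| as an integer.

0(y) covers ∅
1(x) covers ∅
2(z) covers ∅
3(c) covers 1:x
4(b) covers 0:y, 2:z
floor of heap: 0:y, 1:x, 2:z
completions by unplaced set U, small U first (add the entries for U minus each lowest piece of U):
  |U|=1: {3}:1  {4}:1
  |U|=2: {0,4}:1  {1,3}:1  {2,4}:1  {3,4}:2
  |U|=3: {0,2,4}:2  {0,3,4}:3  {1,3,4}:3  {2,3,4}:3
  start at 0(y): 6
  start at 1(x): 8
  start at 2(z): 6
sum over floor = 20

20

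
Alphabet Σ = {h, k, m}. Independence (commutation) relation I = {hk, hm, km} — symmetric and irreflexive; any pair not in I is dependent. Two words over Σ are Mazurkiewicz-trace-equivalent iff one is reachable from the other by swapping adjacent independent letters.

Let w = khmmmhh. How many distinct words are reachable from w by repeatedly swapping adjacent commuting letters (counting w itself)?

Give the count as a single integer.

140

drop 0:k onto floor
drop 1:h onto floor
drop 2:m onto floor
drop 3:m onto {2:m}
drop 4:m onto {3:m}
drop 5:h onto {1:h}
drop 6:h onto {5:h}
ground layer = {0:k, 1:h, 2:m}
drop-orders for the pieces not yet dropped (sum over which currently-grounded one goes next):
  1 to go: {0} 1  {4} 1  {6} 1
  2 to go: {0,4} 2  {0,6} 2  {3,4} 1  {4,6} 2  {5,6} 1
  3 to go: {0,3,4} 3  {0,4,6} 6  {0,5,6} 3  {1,5,6} 1  {2,3,4} 1  {3,4,6} 3  {4,5,6} 3
  4 to go: {0,1,5,6} 4  {0,2,3,4} 4  {0,3,4,6} 12  {0,4,5,6} 12  {1,4,5,6} 4  {2,3,4,6} 4  {3,4,5,6} 6
  5 to go: {0,1,4,5,6} 20  {0,2,3,4,6} 20  {0,3,4,5,6} 30  {1,3,4,5,6} 10  {2,3,4,5,6} 10
  if 0:k drops first: 20 orders
  if 1:h drops first: 60 orders
  if 2:m drops first: 60 orders
heap linearizations: 140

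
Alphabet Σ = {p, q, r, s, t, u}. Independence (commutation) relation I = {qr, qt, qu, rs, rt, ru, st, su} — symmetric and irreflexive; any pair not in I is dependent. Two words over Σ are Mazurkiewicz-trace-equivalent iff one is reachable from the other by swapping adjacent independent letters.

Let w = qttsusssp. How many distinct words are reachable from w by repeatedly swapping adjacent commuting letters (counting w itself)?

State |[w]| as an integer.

#0=q has no predecessor
#1=t has no predecessor
#2=t depends on [1:t]
#3=s depends on [0:q]
#4=u depends on [2:t]
#5=s depends on [3:s]
#6=s depends on [5:s]
#7=s depends on [6:s]
#8=p depends on [4:u, 7:s]
sources: [0:q, 1:t]
N(rest) = Σ N(rest − s) over sources s of rest; N(one piece) = 1:
  size 1 → [8]=1
  size 2 → [4,8]=1  [7,8]=1
  size 3 → [2,4,8]=1  [4,7,8]=2  [6,7,8]=1
  size 4 → [1,2,4,8]=1  [2,4,7,8]=3  [4,6,7,8]=3  [5,6,7,8]=1
  size 5 → [1,2,4,7,8]=4  [2,4,6,7,8]=6  [3,5,6,7,8]=1  [4,5,6,7,8]=4
  size 6 → [0,3,5,6,7,8]=1  [1,2,4,6,7,8]=10  [2,4,5,6,7,8]=10  [3,4,5,6,7,8]=5
  size 7 → [0,3,4,5,6,7,8]=6  [1,2,4,5,6,7,8]=20  [2,3,4,5,6,7,8]=15
  first=0(q) contributes 35
  first=1(t) contributes 21
|[w]| = 56

56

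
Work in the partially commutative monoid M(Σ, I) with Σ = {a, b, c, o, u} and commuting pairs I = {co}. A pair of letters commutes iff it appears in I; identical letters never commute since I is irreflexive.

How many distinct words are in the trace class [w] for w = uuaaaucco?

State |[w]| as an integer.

3

#0=u has no predecessor
#1=u depends on [0:u]
#2=a depends on [1:u]
#3=a depends on [2:a]
#4=a depends on [3:a]
#5=u depends on [4:a]
#6=c depends on [5:u]
#7=c depends on [6:c]
#8=o depends on [5:u]
sources: [0:u]
N(rest) = Σ N(rest − s) over sources s of rest; N(one piece) = 1:
  size 1 → [7]=1  [8]=1
  size 2 → [6,7]=1  [7,8]=2
  size 3 → [6,7,8]=3
  size 4 → [5,6,7,8]=3
  size 5 → [4,5,6,7,8]=3
  size 6 → [3,4,5,6,7,8]=3
  size 7 → [2,3,4,5,6,7,8]=3
  first=0(u) contributes 3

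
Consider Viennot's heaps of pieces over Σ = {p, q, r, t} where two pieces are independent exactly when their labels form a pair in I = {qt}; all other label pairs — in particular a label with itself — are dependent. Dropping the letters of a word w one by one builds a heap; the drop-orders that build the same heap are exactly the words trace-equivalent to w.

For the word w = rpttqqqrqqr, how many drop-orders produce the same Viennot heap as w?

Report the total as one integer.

drop 0:r onto floor
drop 1:p onto {0:r}
drop 2:t onto {1:p}
drop 3:t onto {2:t}
drop 4:q onto {1:p}
drop 5:q onto {4:q}
drop 6:q onto {5:q}
drop 7:r onto {3:t, 6:q}
drop 8:q onto {7:r}
drop 9:q onto {8:q}
drop 10:r onto {9:q}
ground layer = {0:r}
drop-orders for the pieces not yet dropped (sum over which currently-grounded one goes next):
  1 to go: {10} 1
  2 to go: {9,10} 1
  3 to go: {8,9,10} 1
  4 to go: {7,8,9,10} 1
  5 to go: {3,7,8,9,10} 1  {6,7,8,9,10} 1
  6 to go: {2,3,7,8,9,10} 1  {3,6,7,8,9,10} 2  {5,6,7,8,9,10} 1
  7 to go: {2,3,6,7,8,9,10} 3  {3,5,6,7,8,9,10} 3  {4,5,6,7,8,9,10} 1
  8 to go: {2,3,5,6,7,8,9,10} 6  {3,4,5,6,7,8,9,10} 4
  9 to go: {2,3,4,5,6,7,8,9,10} 10
  if 0:r drops first: 10 orders

10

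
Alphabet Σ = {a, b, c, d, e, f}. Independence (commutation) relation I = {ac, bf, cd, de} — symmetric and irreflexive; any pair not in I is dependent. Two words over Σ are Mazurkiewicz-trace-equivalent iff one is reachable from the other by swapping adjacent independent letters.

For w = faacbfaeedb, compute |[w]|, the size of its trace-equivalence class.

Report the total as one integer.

#0=f has no predecessor
#1=a depends on [0:f]
#2=a depends on [1:a]
#3=c depends on [0:f]
#4=b depends on [2:a, 3:c]
#5=f depends on [2:a, 3:c]
#6=a depends on [4:b, 5:f]
#7=e depends on [6:a]
#8=e depends on [7:e]
#9=d depends on [6:a]
#10=b depends on [8:e, 9:d]
sources: [0:f]
N(rest) = Σ N(rest − s) over sources s of rest; N(one piece) = 1:
  size 1 → [10]=1
  size 2 → [8,10]=1  [9,10]=1
  size 3 → [7,8,10]=1  [8,9,10]=2
  size 4 → [7,8,9,10]=3
  size 5 → [6,7,8,9,10]=3
  size 6 → [4,6,7,8,9,10]=3  [5,6,7,8,9,10]=3
  size 7 → [4,5,6,7,8,9,10]=6
  size 8 → [2,4,5,6,7,8,9,10]=6  [3,4,5,6,7,8,9,10]=6
  size 9 → [1,2,4,5,6,7,8,9,10]=6  [2,3,4,5,6,7,8,9,10]=12
  first=0(f) contributes 18

18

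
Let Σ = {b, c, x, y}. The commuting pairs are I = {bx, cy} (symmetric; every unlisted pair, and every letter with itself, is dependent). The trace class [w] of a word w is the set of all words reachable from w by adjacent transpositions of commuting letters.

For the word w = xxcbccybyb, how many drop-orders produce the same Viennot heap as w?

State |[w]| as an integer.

piece 0:x — minimal
piece 1:x rests on {0:x}
piece 2:c rests on {1:x}
piece 3:b rests on {2:c}
piece 4:c rests on {3:b}
piece 5:c rests on {4:c}
piece 6:y rests on {3:b}
piece 7:b rests on {5:c, 6:y}
piece 8:y rests on {7:b}
piece 9:b rests on {8:y}
minimal pieces: {0:x}
ways to finish when only these pieces remain (= sum over removing one remaining piece with nothing left below it):
  1 left: {9}→1
  2 left: {8,9}→1
  3 left: {7,8,9}→1
  4 left: {5,7,8,9}→1  {6,7,8,9}→1
  5 left: {4,5,7,8,9}→1  {5,6,7,8,9}→2
  6 left: {4,5,6,7,8,9}→3
  7 left: {3,4,5,6,7,8,9}→3
  8 left: {2,3,4,5,6,7,8,9}→3
  placing 0:x first → 3 extensions

3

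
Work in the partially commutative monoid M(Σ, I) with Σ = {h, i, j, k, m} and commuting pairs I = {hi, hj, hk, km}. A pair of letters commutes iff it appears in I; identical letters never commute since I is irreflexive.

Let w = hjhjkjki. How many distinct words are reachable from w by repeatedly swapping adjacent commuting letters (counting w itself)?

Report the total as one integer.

28

#0=h has no predecessor
#1=j has no predecessor
#2=h depends on [0:h]
#3=j depends on [1:j]
#4=k depends on [3:j]
#5=j depends on [4:k]
#6=k depends on [5:j]
#7=i depends on [6:k]
sources: [0:h, 1:j]
N(rest) = Σ N(rest − s) over sources s of rest; N(one piece) = 1:
  size 1 → [2]=1  [7]=1
  size 2 → [0,2]=1  [2,7]=2  [6,7]=1
  size 3 → [0,2,7]=3  [2,6,7]=3  [5,6,7]=1
  size 4 → [0,2,6,7]=6  [2,5,6,7]=4  [4,5,6,7]=1
  size 5 → [0,2,5,6,7]=10  [2,4,5,6,7]=5  [3,4,5,6,7]=1
  size 6 → [0,2,4,5,6,7]=15  [1,3,4,5,6,7]=1  [2,3,4,5,6,7]=6
  first=0(h) contributes 7
  first=1(j) contributes 21
|[w]| = 28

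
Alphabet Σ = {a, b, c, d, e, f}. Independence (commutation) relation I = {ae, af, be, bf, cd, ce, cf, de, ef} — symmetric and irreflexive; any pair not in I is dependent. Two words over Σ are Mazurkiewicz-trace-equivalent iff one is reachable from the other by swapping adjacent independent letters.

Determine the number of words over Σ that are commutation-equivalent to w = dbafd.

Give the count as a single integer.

3

piece 0:d — minimal
piece 1:b rests on {0:d}
piece 2:a rests on {1:b}
piece 3:f rests on {0:d}
piece 4:d rests on {2:a, 3:f}
minimal pieces: {0:d}
ways to finish when only these pieces remain (= sum over removing one remaining piece with nothing left below it):
  1 left: {4}→1
  2 left: {2,4}→1  {3,4}→1
  3 left: {1,2,4}→1  {2,3,4}→2
  placing 0:d first → 3 extensions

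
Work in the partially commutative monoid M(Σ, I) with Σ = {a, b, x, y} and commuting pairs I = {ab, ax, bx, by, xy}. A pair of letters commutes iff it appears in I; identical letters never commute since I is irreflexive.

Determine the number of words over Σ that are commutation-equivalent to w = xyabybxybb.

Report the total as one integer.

3150

0(x) covers ∅
1(y) covers ∅
2(a) covers 1:y
3(b) covers ∅
4(y) covers 2:a
5(b) covers 3:b
6(x) covers 0:x
7(y) covers 4:y
8(b) covers 5:b
9(b) covers 8:b
floor of heap: 0:x, 1:y, 3:b
completions by unplaced set U, small U first (add the entries for U minus each lowest piece of U):
  |U|=1: {6}:1  {7}:1  {9}:1
  |U|=2: {0,6}:1  {4,7}:1  {6,7}:2  {6,9}:2  {7,9}:2  {8,9}:1
  |U|=3: {0,6,7}:3  {0,6,9}:3  {2,4,7}:1  {4,6,7}:3  {4,7,9}:3  {5,8,9}:1  {6,7,9}:6  {6,8,9}:3  {7,8,9}:3
  |U|=4: {0,4,6,7}:6  {0,6,7,9}:12  {0,6,8,9}:6  {1,2,4,7}:1  {2,4,6,7}:4  {2,4,7,9}:4  {3,5,8,9}:1  {4,6,7,9}:12  {4,7,8,9}:6  {5,6,8,9}:4  {5,7,8,9}:4  {6,7,8,9}:12
  |U|=5: {0,2,4,6,7}:10  {0,4,6,7,9}:30  {0,5,6,8,9}:10  {0,6,7,8,9}:30  {1,2,4,6,7}:5  {1,2,4,7,9}:5  {2,4,6,7,9}:20  {2,4,7,8,9}:10  {3,5,6,8,9}:5  {3,5,7,8,9}:5  {4,5,7,8,9}:10  {4,6,7,8,9}:30  {5,6,7,8,9}:20
  |U|=6: {0,1,2,4,6,7}:15  {0,2,4,6,7,9}:60  {0,3,5,6,8,9}:15  {0,4,6,7,8,9}:90  {0,5,6,7,8,9}:60  {1,2,4,6,7,9}:30  {1,2,4,7,8,9}:15  {2,4,5,7,8,9}:20  {2,4,6,7,8,9}:60  {3,4,5,7,8,9}:15  {3,5,6,7,8,9}:30  {4,5,6,7,8,9}:60
  |U|=7: {0,1,2,4,6,7,9}:105  {0,2,4,6,7,8,9}:210  {0,3,5,6,7,8,9}:105  {0,4,5,6,7,8,9}:210  {1,2,4,5,7,8,9}:35  {1,2,4,6,7,8,9}:105  {2,3,4,5,7,8,9}:35  {2,4,5,6,7,8,9}:140  {3,4,5,6,7,8,9}:105
  |U|=8: {0,1,2,4,6,7,8,9}:420  {0,2,4,5,6,7,8,9}:560  {0,3,4,5,6,7,8,9}:420  {1,2,3,4,5,7,8,9}:70  {1,2,4,5,6,7,8,9}:280  {2,3,4,5,6,7,8,9}:280
  start at 0(x): 630
  start at 1(y): 1260
  start at 3(b): 1260
sum over floor = 3150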